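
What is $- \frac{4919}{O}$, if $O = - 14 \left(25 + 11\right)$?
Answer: $\frac{4919}{504} \approx 9.7599$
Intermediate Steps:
$O = -504$ ($O = \left(-14\right) 36 = -504$)
$- \frac{4919}{O} = - \frac{4919}{-504} = \left(-4919\right) \left(- \frac{1}{504}\right) = \frac{4919}{504}$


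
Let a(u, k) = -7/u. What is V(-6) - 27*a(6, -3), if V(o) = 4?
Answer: 71/2 ≈ 35.500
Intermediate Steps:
V(-6) - 27*a(6, -3) = 4 - (-189)/6 = 4 - 27*(-7/6) = 4 + 63/2 = 71/2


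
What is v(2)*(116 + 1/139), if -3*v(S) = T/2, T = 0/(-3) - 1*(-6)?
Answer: -16125/139 ≈ -116.01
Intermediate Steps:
T = 6 (T = 0*(-⅓) + 6 = 0 + 6 = 6)
v(S) = -1 (v(S) = -2/2 = -⅓*3 = -1)
v(2)*(116 + 1/139) = -(116 + 1/139) = -1*16125/139 = -16125/139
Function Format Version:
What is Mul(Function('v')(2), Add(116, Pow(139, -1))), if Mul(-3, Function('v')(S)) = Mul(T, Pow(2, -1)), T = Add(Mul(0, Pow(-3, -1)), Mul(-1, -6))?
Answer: Rational(-16125, 139) ≈ -116.01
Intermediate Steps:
T = 6 (T = Add(Mul(0, Rational(-1, 3)), 6) = Add(0, 6) = 6)
Function('v')(S) = -1 (Function('v')(S) = Mul(Rational(-1, 3), Mul(6, Pow(2, -1))) = Mul(Rational(-1, 3), Mul(6, Rational(1, 2))) = Mul(Rational(-1, 3), 3) = -1)
Mul(Function('v')(2), Add(116, Pow(139, -1))) = Mul(-1, Add(116, Pow(139, -1))) = Mul(-1, Add(116, Rational(1, 139))) = Mul(-1, Rational(16125, 139)) = Rational(-16125, 139)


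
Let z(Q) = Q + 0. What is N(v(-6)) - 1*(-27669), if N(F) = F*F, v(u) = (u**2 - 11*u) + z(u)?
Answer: 36885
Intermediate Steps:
z(Q) = Q
v(u) = u**2 - 10*u (v(u) = (u**2 - 11*u) + u = u**2 - 10*u)
N(F) = F**2
N(v(-6)) - 1*(-27669) = (-6*(-10 - 6))**2 - 1*(-27669) = (-6*(-16))**2 + 27669 = 96**2 + 27669 = 9216 + 27669 = 36885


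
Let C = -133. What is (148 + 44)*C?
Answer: -25536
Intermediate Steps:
(148 + 44)*C = (148 + 44)*(-133) = 192*(-133) = -25536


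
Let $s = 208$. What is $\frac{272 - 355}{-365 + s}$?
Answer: $\frac{83}{157} \approx 0.52866$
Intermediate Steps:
$\frac{272 - 355}{-365 + s} = \frac{272 - 355}{-365 + 208} = - \frac{83}{-157} = \left(-83\right) \left(- \frac{1}{157}\right) = \frac{83}{157}$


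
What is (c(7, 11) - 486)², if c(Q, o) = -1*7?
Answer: 243049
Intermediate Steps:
c(Q, o) = -7
(c(7, 11) - 486)² = (-7 - 486)² = (-493)² = 243049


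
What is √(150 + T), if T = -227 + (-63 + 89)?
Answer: I*√51 ≈ 7.1414*I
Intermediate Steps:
T = -201 (T = -227 + 26 = -201)
√(150 + T) = √(150 - 201) = √(-51) = I*√51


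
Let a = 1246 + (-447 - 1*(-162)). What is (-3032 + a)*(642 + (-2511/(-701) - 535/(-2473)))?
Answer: -2318564448884/1733573 ≈ -1.3374e+6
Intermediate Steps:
a = 961 (a = 1246 + (-447 + 162) = 1246 - 285 = 961)
(-3032 + a)*(642 + (-2511/(-701) - 535/(-2473))) = (-3032 + 961)*(642 + (-2511/(-701) - 535/(-2473))) = -2071*(642 + (-2511*(-1/701) - 535*(-1/2473))) = -2071*(642 + (2511/701 + 535/2473)) = -2071*(642 + 6584738/1733573) = -2071*1119538604/1733573 = -2318564448884/1733573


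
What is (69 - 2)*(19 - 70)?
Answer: -3417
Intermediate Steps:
(69 - 2)*(19 - 70) = 67*(-51) = -3417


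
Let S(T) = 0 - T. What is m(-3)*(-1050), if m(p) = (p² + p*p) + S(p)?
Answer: -22050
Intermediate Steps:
S(T) = -T
m(p) = -p + 2*p² (m(p) = (p² + p*p) - p = (p² + p²) - p = 2*p² - p = -p + 2*p²)
m(-3)*(-1050) = -3*(-1 + 2*(-3))*(-1050) = -3*(-1 - 6)*(-1050) = -3*(-7)*(-1050) = 21*(-1050) = -22050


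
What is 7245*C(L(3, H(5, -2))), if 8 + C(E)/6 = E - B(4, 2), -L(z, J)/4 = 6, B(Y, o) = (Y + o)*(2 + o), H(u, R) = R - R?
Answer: -2434320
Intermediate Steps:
H(u, R) = 0
B(Y, o) = (2 + o)*(Y + o)
L(z, J) = -24 (L(z, J) = -4*6 = -24)
C(E) = -192 + 6*E (C(E) = -48 + 6*(E - (2² + 2*4 + 2*2 + 4*2)) = -48 + 6*(E - (4 + 8 + 4 + 8)) = -48 + 6*(E - 1*24) = -48 + 6*(E - 24) = -48 + 6*(-24 + E) = -48 + (-144 + 6*E) = -192 + 6*E)
7245*C(L(3, H(5, -2))) = 7245*(-192 + 6*(-24)) = 7245*(-192 - 144) = 7245*(-336) = -2434320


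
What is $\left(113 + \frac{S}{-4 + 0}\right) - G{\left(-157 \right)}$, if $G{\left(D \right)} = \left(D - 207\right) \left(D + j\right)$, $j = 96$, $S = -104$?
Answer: $-22065$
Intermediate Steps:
$G{\left(D \right)} = \left(-207 + D\right) \left(96 + D\right)$ ($G{\left(D \right)} = \left(D - 207\right) \left(D + 96\right) = \left(-207 + D\right) \left(96 + D\right)$)
$\left(113 + \frac{S}{-4 + 0}\right) - G{\left(-157 \right)} = \left(113 - \frac{104}{-4 + 0}\right) - \left(-19872 + \left(-157\right)^{2} - -17427\right) = \left(113 - \frac{104}{-4}\right) - \left(-19872 + 24649 + 17427\right) = \left(113 - -26\right) - 22204 = \left(113 + 26\right) - 22204 = 139 - 22204 = -22065$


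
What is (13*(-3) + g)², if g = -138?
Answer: 31329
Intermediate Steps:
(13*(-3) + g)² = (13*(-3) - 138)² = (-39 - 138)² = (-177)² = 31329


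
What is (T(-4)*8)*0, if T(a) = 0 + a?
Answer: 0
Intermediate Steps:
T(a) = a
(T(-4)*8)*0 = -4*8*0 = -32*0 = 0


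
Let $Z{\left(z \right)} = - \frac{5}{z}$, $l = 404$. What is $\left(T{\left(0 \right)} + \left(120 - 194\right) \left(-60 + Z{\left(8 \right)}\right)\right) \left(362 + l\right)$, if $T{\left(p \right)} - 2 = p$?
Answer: $\frac{6875999}{2} \approx 3.438 \cdot 10^{6}$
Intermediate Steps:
$T{\left(p \right)} = 2 + p$
$\left(T{\left(0 \right)} + \left(120 - 194\right) \left(-60 + Z{\left(8 \right)}\right)\right) \left(362 + l\right) = \left(\left(2 + 0\right) + \left(120 - 194\right) \left(-60 - \frac{5}{8}\right)\right) \left(362 + 404\right) = \left(2 - 74 \left(-60 - \frac{5}{8}\right)\right) 766 = \left(2 - - \frac{17945}{4}\right) 766 = \left(2 + \frac{17945}{4}\right) 766 = \frac{17953}{4} \cdot 766 = \frac{6875999}{2}$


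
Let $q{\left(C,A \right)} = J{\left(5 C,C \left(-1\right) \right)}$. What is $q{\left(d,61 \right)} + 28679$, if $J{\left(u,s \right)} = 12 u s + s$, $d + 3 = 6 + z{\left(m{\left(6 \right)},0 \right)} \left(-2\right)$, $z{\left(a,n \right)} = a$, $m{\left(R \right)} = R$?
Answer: $23828$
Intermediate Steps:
$d = -9$ ($d = -3 + \left(6 + 6 \left(-2\right)\right) = -3 + \left(6 - 12\right) = -3 - 6 = -9$)
$J{\left(u,s \right)} = s + 12 s u$ ($J{\left(u,s \right)} = 12 s u + s = s + 12 s u$)
$q{\left(C,A \right)} = - C \left(1 + 60 C\right)$ ($q{\left(C,A \right)} = C \left(-1\right) \left(1 + 12 \cdot 5 C\right) = - C \left(1 + 60 C\right)$)
$q{\left(d,61 \right)} + 28679 = \left(-1\right) \left(-9\right) \left(1 + 60 \left(-9\right)\right) + 28679 = \left(-1\right) \left(-9\right) \left(1 - 540\right) + 28679 = \left(-1\right) \left(-9\right) \left(-539\right) + 28679 = -4851 + 28679 = 23828$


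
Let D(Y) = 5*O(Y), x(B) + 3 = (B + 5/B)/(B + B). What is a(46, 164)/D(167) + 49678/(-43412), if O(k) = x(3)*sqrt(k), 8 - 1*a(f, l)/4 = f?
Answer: -24839/21706 + 342*sqrt(167)/4175 ≈ -0.085748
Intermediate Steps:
x(B) = -3 + (B + 5/B)/(2*B) (x(B) = -3 + (B + 5/B)/(B + B) = -3 + (B + 5/B)/((2*B)) = -3 + (B + 5/B)*(1/(2*B)) = -3 + (B + 5/B)/(2*B))
a(f, l) = 32 - 4*f
O(k) = -20*sqrt(k)/9 (O(k) = (-5/2 + (5/2)/3**2)*sqrt(k) = (-5/2 + (5/2)*(1/9))*sqrt(k) = (-5/2 + 5/18)*sqrt(k) = -20*sqrt(k)/9)
D(Y) = -100*sqrt(Y)/9 (D(Y) = 5*(-20*sqrt(Y)/9) = -100*sqrt(Y)/9)
a(46, 164)/D(167) + 49678/(-43412) = (32 - 4*46)/((-100*sqrt(167)/9)) + 49678/(-43412) = (32 - 184)*(-9*sqrt(167)/16700) + 49678*(-1/43412) = -(-342)*sqrt(167)/4175 - 24839/21706 = 342*sqrt(167)/4175 - 24839/21706 = -24839/21706 + 342*sqrt(167)/4175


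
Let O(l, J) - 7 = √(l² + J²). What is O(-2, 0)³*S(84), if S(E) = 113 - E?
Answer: 21141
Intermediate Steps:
O(l, J) = 7 + √(J² + l²) (O(l, J) = 7 + √(l² + J²) = 7 + √(J² + l²))
O(-2, 0)³*S(84) = (7 + √(0² + (-2)²))³*(113 - 1*84) = (7 + √(0 + 4))³*(113 - 84) = (7 + √4)³*29 = (7 + 2)³*29 = 9³*29 = 729*29 = 21141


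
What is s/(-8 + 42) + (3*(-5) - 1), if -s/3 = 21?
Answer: -607/34 ≈ -17.853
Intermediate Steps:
s = -63 (s = -3*21 = -63)
s/(-8 + 42) + (3*(-5) - 1) = -63/(-8 + 42) + (3*(-5) - 1) = -63/34 + (-15 - 1) = (1/34)*(-63) - 16 = -63/34 - 16 = -607/34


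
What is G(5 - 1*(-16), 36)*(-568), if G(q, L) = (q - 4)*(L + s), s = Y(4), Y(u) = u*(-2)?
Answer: -270368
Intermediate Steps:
Y(u) = -2*u
s = -8 (s = -2*4 = -8)
G(q, L) = (-8 + L)*(-4 + q) (G(q, L) = (q - 4)*(L - 8) = (-4 + q)*(-8 + L) = (-8 + L)*(-4 + q))
G(5 - 1*(-16), 36)*(-568) = (32 - 8*(5 - 1*(-16)) - 4*36 + 36*(5 - 1*(-16)))*(-568) = (32 - 8*(5 + 16) - 144 + 36*(5 + 16))*(-568) = (32 - 8*21 - 144 + 36*21)*(-568) = (32 - 168 - 144 + 756)*(-568) = 476*(-568) = -270368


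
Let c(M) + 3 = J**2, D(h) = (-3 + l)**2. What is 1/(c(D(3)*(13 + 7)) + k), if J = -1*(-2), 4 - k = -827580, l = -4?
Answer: 1/827585 ≈ 1.2083e-6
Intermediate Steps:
D(h) = 49 (D(h) = (-3 - 4)**2 = (-7)**2 = 49)
k = 827584 (k = 4 - 1*(-827580) = 4 + 827580 = 827584)
J = 2
c(M) = 1 (c(M) = -3 + 2**2 = -3 + 4 = 1)
1/(c(D(3)*(13 + 7)) + k) = 1/(1 + 827584) = 1/827585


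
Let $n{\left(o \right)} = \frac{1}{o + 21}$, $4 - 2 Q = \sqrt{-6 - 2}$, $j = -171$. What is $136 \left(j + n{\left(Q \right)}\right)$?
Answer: $- \frac{12345808}{531} + \frac{136 i \sqrt{2}}{531} \approx -23250.0 + 0.36221 i$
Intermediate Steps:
$Q = 2 - i \sqrt{2}$ ($Q = 2 - \frac{\sqrt{-6 - 2}}{2} = 2 - \frac{\sqrt{-8}}{2} = 2 - \frac{2 i \sqrt{2}}{2} = 2 - i \sqrt{2} \approx 2.0 - 1.4142 i$)
$n{\left(o \right)} = \frac{1}{21 + o}$
$136 \left(j + n{\left(Q \right)}\right) = 136 \left(-171 + \frac{1}{21 + \left(2 - i \sqrt{2}\right)}\right) = 136 \left(-171 + \frac{1}{23 - i \sqrt{2}}\right) = -23256 + \frac{136}{23 - i \sqrt{2}}$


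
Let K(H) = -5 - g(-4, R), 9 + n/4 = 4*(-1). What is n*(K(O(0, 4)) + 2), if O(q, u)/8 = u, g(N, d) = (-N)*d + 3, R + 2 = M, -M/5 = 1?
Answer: -1144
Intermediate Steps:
M = -5 (M = -5*1 = -5)
R = -7 (R = -2 - 5 = -7)
n = -52 (n = -36 + 4*(4*(-1)) = -36 + 4*(-4) = -36 - 16 = -52)
g(N, d) = 3 - N*d (g(N, d) = -N*d + 3 = 3 - N*d)
O(q, u) = 8*u
K(H) = 20 (K(H) = -5 - (3 - 1*(-4)*(-7)) = -5 - (3 - 28) = -5 - 1*(-25) = -5 + 25 = 20)
n*(K(O(0, 4)) + 2) = -52*(20 + 2) = -52*22 = -1144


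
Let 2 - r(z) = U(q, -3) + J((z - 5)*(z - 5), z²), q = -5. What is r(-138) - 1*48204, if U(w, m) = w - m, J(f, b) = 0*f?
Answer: -48200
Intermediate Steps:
J(f, b) = 0
r(z) = 4 (r(z) = 2 - ((-5 - 1*(-3)) + 0) = 2 - ((-5 + 3) + 0) = 2 - (-2 + 0) = 2 - 1*(-2) = 2 + 2 = 4)
r(-138) - 1*48204 = 4 - 1*48204 = 4 - 48204 = -48200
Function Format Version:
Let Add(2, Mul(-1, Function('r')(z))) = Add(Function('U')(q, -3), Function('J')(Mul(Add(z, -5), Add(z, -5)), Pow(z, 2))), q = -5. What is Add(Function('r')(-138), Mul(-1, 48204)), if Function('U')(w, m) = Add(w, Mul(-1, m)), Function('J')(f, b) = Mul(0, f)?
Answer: -48200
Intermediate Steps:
Function('J')(f, b) = 0
Function('r')(z) = 4 (Function('r')(z) = Add(2, Mul(-1, Add(Add(-5, Mul(-1, -3)), 0))) = Add(2, Mul(-1, Add(Add(-5, 3), 0))) = Add(2, Mul(-1, Add(-2, 0))) = Add(2, Mul(-1, -2)) = Add(2, 2) = 4)
Add(Function('r')(-138), Mul(-1, 48204)) = Add(4, Mul(-1, 48204)) = Add(4, -48204) = -48200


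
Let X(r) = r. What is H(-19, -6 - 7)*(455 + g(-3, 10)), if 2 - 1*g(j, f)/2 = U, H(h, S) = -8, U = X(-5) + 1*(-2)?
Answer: -3784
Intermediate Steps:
U = -7 (U = -5 + 1*(-2) = -5 - 2 = -7)
g(j, f) = 18 (g(j, f) = 4 - 2*(-7) = 4 + 14 = 18)
H(-19, -6 - 7)*(455 + g(-3, 10)) = -8*(455 + 18) = -8*473 = -3784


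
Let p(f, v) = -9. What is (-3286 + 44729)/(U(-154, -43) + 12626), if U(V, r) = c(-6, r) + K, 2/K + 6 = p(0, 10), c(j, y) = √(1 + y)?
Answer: 58866051630/17933911997 - 9324675*I*√42/35867823994 ≈ 3.2824 - 0.0016848*I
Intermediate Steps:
K = -2/15 (K = 2/(-6 - 9) = 2/(-15) = 2*(-1/15) = -2/15 ≈ -0.13333)
U(V, r) = -2/15 + √(1 + r) (U(V, r) = √(1 + r) - 2/15 = -2/15 + √(1 + r))
(-3286 + 44729)/(U(-154, -43) + 12626) = (-3286 + 44729)/((-2/15 + √(1 - 43)) + 12626) = 41443/((-2/15 + √(-42)) + 12626) = 41443/((-2/15 + I*√42) + 12626) = 41443/(189388/15 + I*√42)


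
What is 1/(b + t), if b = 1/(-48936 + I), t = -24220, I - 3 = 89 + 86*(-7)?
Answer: -49446/1197582121 ≈ -4.1288e-5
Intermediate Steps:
I = -510 (I = 3 + (89 + 86*(-7)) = 3 + (89 - 602) = 3 - 513 = -510)
b = -1/49446 (b = 1/(-48936 - 510) = 1/(-49446) = -1/49446 ≈ -2.0224e-5)
1/(b + t) = 1/(-1/49446 - 24220) = 1/(-1197582121/49446) = -49446/1197582121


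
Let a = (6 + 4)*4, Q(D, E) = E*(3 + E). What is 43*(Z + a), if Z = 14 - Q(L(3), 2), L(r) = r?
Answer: 1892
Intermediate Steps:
Z = 4 (Z = 14 - 2*(3 + 2) = 14 - 2*5 = 14 - 1*10 = 14 - 10 = 4)
a = 40 (a = 10*4 = 40)
43*(Z + a) = 43*(4 + 40) = 43*44 = 1892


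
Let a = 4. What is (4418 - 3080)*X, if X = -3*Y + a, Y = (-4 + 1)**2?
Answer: -30774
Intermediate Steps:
Y = 9 (Y = (-3)**2 = 9)
X = -23 (X = -3*9 + 4 = -27 + 4 = -23)
(4418 - 3080)*X = (4418 - 3080)*(-23) = 1338*(-23) = -30774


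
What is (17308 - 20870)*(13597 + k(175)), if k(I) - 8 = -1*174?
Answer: -47841222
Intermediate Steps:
k(I) = -166 (k(I) = 8 - 1*174 = 8 - 174 = -166)
(17308 - 20870)*(13597 + k(175)) = (17308 - 20870)*(13597 - 166) = -3562*13431 = -47841222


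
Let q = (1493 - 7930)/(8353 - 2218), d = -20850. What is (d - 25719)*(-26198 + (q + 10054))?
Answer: 1537551240671/2045 ≈ 7.5186e+8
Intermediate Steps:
q = -6437/6135 ≈ -1.0492
(d - 25719)*(-26198 + (q + 10054)) = (-20850 - 25719)*(-26198 + (-6437/6135 + 10054)) = -46569*(-26198 + 61674853/6135) = -46569*(-99049877/6135) = 1537551240671/2045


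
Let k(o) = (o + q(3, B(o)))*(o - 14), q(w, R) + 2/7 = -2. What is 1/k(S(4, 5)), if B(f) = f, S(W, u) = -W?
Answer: 7/792 ≈ 0.0088384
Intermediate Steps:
q(w, R) = -16/7 (q(w, R) = -2/7 - 2 = -16/7)
k(o) = (-14 + o)*(-16/7 + o) (k(o) = (o - 16/7)*(o - 14) = (-16/7 + o)*(-14 + o) = (-14 + o)*(-16/7 + o))
1/k(S(4, 5)) = 1/(32 + (-1*4)**2 - (-114)*4/7) = 1/(32 + (-4)**2 - 114/7*(-4)) = 1/(32 + 16 + 456/7) = 1/(792/7) = 7/792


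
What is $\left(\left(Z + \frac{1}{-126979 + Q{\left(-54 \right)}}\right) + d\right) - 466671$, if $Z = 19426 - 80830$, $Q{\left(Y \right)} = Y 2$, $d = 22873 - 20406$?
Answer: $- \frac{66797943897}{127087} \approx -5.2561 \cdot 10^{5}$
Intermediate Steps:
$d = 2467$ ($d = 22873 - 20406 = 2467$)
$Q{\left(Y \right)} = 2 Y$
$Z = -61404$
$\left(\left(Z + \frac{1}{-126979 + Q{\left(-54 \right)}}\right) + d\right) - 466671 = \left(\left(-61404 + \frac{1}{-126979 + 2 \left(-54\right)}\right) + 2467\right) - 466671 = \left(\left(-61404 + \frac{1}{-126979 - 108}\right) + 2467\right) - 466671 = \left(\left(-61404 + \frac{1}{-127087}\right) + 2467\right) - 466671 = \left(\left(-61404 - \frac{1}{127087}\right) + 2467\right) - 466671 = \left(- \frac{7803650149}{127087} + 2467\right) - 466671 = - \frac{7490126520}{127087} - 466671 = - \frac{66797943897}{127087}$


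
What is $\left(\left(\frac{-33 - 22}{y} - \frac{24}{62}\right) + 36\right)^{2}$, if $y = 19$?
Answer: $\frac{371371441}{346921} \approx 1070.5$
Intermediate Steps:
$\left(\left(\frac{-33 - 22}{y} - \frac{24}{62}\right) + 36\right)^{2} = \left(\left(\frac{-33 - 22}{19} - \frac{24}{62}\right) + 36\right)^{2} = \left(\left(\left(-33 - 22\right) \frac{1}{19} - \frac{12}{31}\right) + 36\right)^{2} = \left(\left(\left(-55\right) \frac{1}{19} - \frac{12}{31}\right) + 36\right)^{2} = \left(\left(- \frac{55}{19} - \frac{12}{31}\right) + 36\right)^{2} = \left(- \frac{1933}{589} + 36\right)^{2} = \left(\frac{19271}{589}\right)^{2} = \frac{371371441}{346921}$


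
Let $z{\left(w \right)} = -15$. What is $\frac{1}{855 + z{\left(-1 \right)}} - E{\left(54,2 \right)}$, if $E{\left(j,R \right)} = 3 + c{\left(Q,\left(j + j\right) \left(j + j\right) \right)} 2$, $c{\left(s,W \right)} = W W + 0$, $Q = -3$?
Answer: $- \frac{228562147799}{840} \approx -2.721 \cdot 10^{8}$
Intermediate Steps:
$c{\left(s,W \right)} = W^{2}$ ($c{\left(s,W \right)} = W^{2} + 0 = W^{2}$)
$E{\left(j,R \right)} = 3 + 32 j^{4}$ ($E{\left(j,R \right)} = 3 + \left(\left(j + j\right) \left(j + j\right)\right)^{2} \cdot 2 = 3 + \left(2 j 2 j\right)^{2} \cdot 2 = 3 + \left(4 j^{2}\right)^{2} \cdot 2 = 3 + 16 j^{4} \cdot 2 = 3 + 32 j^{4}$)
$\frac{1}{855 + z{\left(-1 \right)}} - E{\left(54,2 \right)} = \frac{1}{855 - 15} - \left(3 + 32 \cdot 54^{4}\right) = \frac{1}{840} - \left(3 + 32 \cdot 8503056\right) = \frac{1}{840} - \left(3 + 272097792\right) = \frac{1}{840} - 272097795 = - \frac{228562147799}{840}$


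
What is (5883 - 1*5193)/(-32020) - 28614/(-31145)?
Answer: 89473023/99726290 ≈ 0.89719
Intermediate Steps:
(5883 - 1*5193)/(-32020) - 28614/(-31145) = (5883 - 5193)*(-1/32020) - 28614*(-1/31145) = 690*(-1/32020) + 28614/31145 = -69/3202 + 28614/31145 = 89473023/99726290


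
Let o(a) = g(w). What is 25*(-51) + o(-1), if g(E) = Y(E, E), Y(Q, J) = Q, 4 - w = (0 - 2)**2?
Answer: -1275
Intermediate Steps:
w = 0 (w = 4 - (0 - 2)**2 = 4 - 1*(-2)**2 = 4 - 1*4 = 4 - 4 = 0)
g(E) = E
o(a) = 0
25*(-51) + o(-1) = 25*(-51) + 0 = -1275 + 0 = -1275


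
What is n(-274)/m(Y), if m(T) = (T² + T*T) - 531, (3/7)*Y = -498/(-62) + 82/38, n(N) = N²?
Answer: 234408968964/1872416933 ≈ 125.19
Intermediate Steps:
Y = 42014/1767 (Y = 7*(-498/(-62) + 82/38)/3 = 7*(-498*(-1/62) + 82*(1/38))/3 = 7*(249/31 + 41/19)/3 = (7/3)*(6002/589) = 42014/1767 ≈ 23.777)
m(T) = -531 + 2*T² (m(T) = (T² + T²) - 531 = 2*T² - 531 = -531 + 2*T²)
n(-274)/m(Y) = (-274)²/(-531 + 2*(42014/1767)²) = 75076/(-531 + 2*(1765176196/3122289)) = 75076/(-531 + 3530352392/3122289) = 75076/(1872416933/3122289) = 75076*(3122289/1872416933) = 234408968964/1872416933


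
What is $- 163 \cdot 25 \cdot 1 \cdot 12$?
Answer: $-48900$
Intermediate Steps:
$- 163 \cdot 25 \cdot 1 \cdot 12 = \left(-163\right) 25 \cdot 12 = \left(-4075\right) 12 = -48900$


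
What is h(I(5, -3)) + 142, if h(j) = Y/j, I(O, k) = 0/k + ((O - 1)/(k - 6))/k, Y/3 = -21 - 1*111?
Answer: -2531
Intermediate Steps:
Y = -396 (Y = 3*(-21 - 1*111) = 3*(-21 - 111) = 3*(-132) = -396)
I(O, k) = (-1 + O)/(k*(-6 + k)) (I(O, k) = 0 + ((-1 + O)/(-6 + k))/k = 0 + (-1 + O)/(k*(-6 + k)) = (-1 + O)/(k*(-6 + k)))
h(j) = -396/j
h(I(5, -3)) + 142 = -396*(-3*(-6 - 3)/(-1 + 5)) + 142 = -396/((-1/3*4/(-9))) + 142 = -396/((-1/3*(-1/9)*4)) + 142 = -396/4/27 + 142 = -396*27/4 + 142 = -2673 + 142 = -2531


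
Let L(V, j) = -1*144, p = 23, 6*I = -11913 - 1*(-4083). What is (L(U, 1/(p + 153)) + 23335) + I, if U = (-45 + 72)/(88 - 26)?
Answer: 21886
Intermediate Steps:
I = -1305 (I = (-11913 - 1*(-4083))/6 = (-11913 + 4083)/6 = (⅙)*(-7830) = -1305)
U = 27/62 ≈ 0.43548
L(V, j) = -144
(L(U, 1/(p + 153)) + 23335) + I = (-144 + 23335) - 1305 = 23191 - 1305 = 21886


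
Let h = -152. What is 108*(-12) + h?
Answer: -1448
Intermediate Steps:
108*(-12) + h = 108*(-12) - 152 = -1296 - 152 = -1448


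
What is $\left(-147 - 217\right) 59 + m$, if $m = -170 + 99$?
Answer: $-21547$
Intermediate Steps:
$m = -71$
$\left(-147 - 217\right) 59 + m = \left(-147 - 217\right) 59 - 71 = \left(-364\right) 59 - 71 = -21476 - 71 = -21547$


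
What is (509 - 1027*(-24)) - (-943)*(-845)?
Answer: -771678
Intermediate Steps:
(509 - 1027*(-24)) - (-943)*(-845) = (509 + 24648) - 1*796835 = 25157 - 796835 = -771678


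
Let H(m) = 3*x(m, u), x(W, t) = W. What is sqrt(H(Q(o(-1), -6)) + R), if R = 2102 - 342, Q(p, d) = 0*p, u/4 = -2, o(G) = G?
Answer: 4*sqrt(110) ≈ 41.952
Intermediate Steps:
u = -8 (u = 4*(-2) = -8)
Q(p, d) = 0
R = 1760
H(m) = 3*m
sqrt(H(Q(o(-1), -6)) + R) = sqrt(3*0 + 1760) = sqrt(0 + 1760) = sqrt(1760) = 4*sqrt(110)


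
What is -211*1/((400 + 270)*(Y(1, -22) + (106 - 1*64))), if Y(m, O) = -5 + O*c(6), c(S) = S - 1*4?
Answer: 211/4690 ≈ 0.044989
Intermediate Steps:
c(S) = -4 + S (c(S) = S - 4 = -4 + S)
Y(m, O) = -5 + 2*O (Y(m, O) = -5 + O*(-4 + 6) = -5 + O*2 = -5 + 2*O)
-211*1/((400 + 270)*(Y(1, -22) + (106 - 1*64))) = -211*1/((400 + 270)*((-5 + 2*(-22)) + (106 - 1*64))) = -211*1/(670*((-5 - 44) + (106 - 64))) = -211*1/(670*(-49 + 42)) = -211/(670*(-7)) = -211/(-4690) = -211*(-1/4690) = 211/4690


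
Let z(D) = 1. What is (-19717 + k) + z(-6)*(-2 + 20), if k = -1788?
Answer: -21487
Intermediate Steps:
(-19717 + k) + z(-6)*(-2 + 20) = (-19717 - 1788) + 1*(-2 + 20) = -21505 + 1*18 = -21505 + 18 = -21487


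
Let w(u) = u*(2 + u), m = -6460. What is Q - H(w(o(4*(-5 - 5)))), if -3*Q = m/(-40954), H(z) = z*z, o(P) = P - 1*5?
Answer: -230011489205/61431 ≈ -3.7442e+6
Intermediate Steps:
o(P) = -5 + P (o(P) = P - 5 = -5 + P)
H(z) = z²
Q = -3230/61431 (Q = -(-6460)/(3*(-40954)) = -(-6460)*(-1)/(3*40954) = -⅓*3230/20477 = -3230/61431 ≈ -0.052579)
Q - H(w(o(4*(-5 - 5)))) = -3230/61431 - ((-5 + 4*(-5 - 5))*(2 + (-5 + 4*(-5 - 5))))² = -3230/61431 - ((-5 + 4*(-10))*(2 + (-5 + 4*(-10))))² = -3230/61431 - ((-5 - 40)*(2 + (-5 - 40)))² = -3230/61431 - (-45*(2 - 45))² = -3230/61431 - (-45*(-43))² = -3230/61431 - 1*1935² = -3230/61431 - 1*3744225 = -3230/61431 - 3744225 = -230011489205/61431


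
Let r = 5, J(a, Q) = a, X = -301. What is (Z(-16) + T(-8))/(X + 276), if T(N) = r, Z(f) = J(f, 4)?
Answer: 11/25 ≈ 0.44000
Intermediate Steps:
Z(f) = f
T(N) = 5
(Z(-16) + T(-8))/(X + 276) = (-16 + 5)/(-301 + 276) = -11/(-25) = -11*(-1/25) = 11/25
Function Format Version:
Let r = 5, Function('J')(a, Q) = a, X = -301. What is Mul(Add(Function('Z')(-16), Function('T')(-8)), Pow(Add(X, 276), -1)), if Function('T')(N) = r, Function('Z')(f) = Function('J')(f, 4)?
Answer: Rational(11, 25) ≈ 0.44000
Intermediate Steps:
Function('Z')(f) = f
Function('T')(N) = 5
Mul(Add(Function('Z')(-16), Function('T')(-8)), Pow(Add(X, 276), -1)) = Mul(Add(-16, 5), Pow(Add(-301, 276), -1)) = Mul(-11, Pow(-25, -1)) = Mul(-11, Rational(-1, 25)) = Rational(11, 25)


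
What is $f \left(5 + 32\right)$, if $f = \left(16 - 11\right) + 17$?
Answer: $814$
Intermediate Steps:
$f = 22$ ($f = 5 + 17 = 22$)
$f \left(5 + 32\right) = 22 \left(5 + 32\right) = 22 \cdot 37 = 814$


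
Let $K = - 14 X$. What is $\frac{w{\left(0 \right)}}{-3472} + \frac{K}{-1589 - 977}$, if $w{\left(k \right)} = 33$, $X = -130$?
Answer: $- \frac{3201859}{4454576} \approx -0.71878$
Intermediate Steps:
$K = 1820$ ($K = \left(-14\right) \left(-130\right) = 1820$)
$\frac{w{\left(0 \right)}}{-3472} + \frac{K}{-1589 - 977} = \frac{33}{-3472} + \frac{1820}{-1589 - 977} = 33 \left(- \frac{1}{3472}\right) + \frac{1820}{-2566} = - \frac{33}{3472} + 1820 \left(- \frac{1}{2566}\right) = - \frac{33}{3472} - \frac{910}{1283} = - \frac{3201859}{4454576}$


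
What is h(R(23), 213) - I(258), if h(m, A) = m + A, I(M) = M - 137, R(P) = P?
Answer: 115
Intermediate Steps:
I(M) = -137 + M
h(m, A) = A + m
h(R(23), 213) - I(258) = (213 + 23) - (-137 + 258) = 236 - 1*121 = 236 - 121 = 115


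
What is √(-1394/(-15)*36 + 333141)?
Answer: 3*√934685/5 ≈ 580.07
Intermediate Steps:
√(-1394/(-15)*36 + 333141) = √(-1394*(-1)/15*36 + 333141) = √(-41*(-34/15)*36 + 333141) = √((1394/15)*36 + 333141) = √(16728/5 + 333141) = √(1682433/5) = 3*√934685/5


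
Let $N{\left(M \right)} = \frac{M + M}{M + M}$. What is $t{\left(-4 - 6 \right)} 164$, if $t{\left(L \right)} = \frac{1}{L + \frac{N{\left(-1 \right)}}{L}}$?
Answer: $- \frac{1640}{101} \approx -16.238$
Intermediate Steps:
$N{\left(M \right)} = 1$ ($N{\left(M \right)} = \frac{2 M}{2 M} = 2 M \frac{1}{2 M} = 1$)
$t{\left(L \right)} = \frac{1}{L + \frac{1}{L}}$ ($t{\left(L \right)} = \frac{1}{L + 1 \frac{1}{L}} = \frac{1}{L + \frac{1}{L}}$)
$t{\left(-4 - 6 \right)} 164 = \frac{-4 - 6}{1 + \left(-4 - 6\right)^{2}} \cdot 164 = - \frac{10}{1 + \left(-10\right)^{2}} \cdot 164 = - \frac{10}{1 + 100} \cdot 164 = - \frac{10}{101} \cdot 164 = \left(-10\right) \frac{1}{101} \cdot 164 = \left(- \frac{10}{101}\right) 164 = - \frac{1640}{101}$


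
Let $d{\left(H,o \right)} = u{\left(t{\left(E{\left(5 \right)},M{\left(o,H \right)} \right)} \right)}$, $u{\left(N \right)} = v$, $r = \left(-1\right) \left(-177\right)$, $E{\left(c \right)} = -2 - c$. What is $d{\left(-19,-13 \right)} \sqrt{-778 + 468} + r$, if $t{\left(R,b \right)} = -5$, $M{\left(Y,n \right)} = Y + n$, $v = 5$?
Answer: $177 + 5 i \sqrt{310} \approx 177.0 + 88.034 i$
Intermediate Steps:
$r = 177$
$u{\left(N \right)} = 5$
$d{\left(H,o \right)} = 5$
$d{\left(-19,-13 \right)} \sqrt{-778 + 468} + r = 5 \sqrt{-778 + 468} + 177 = 5 \sqrt{-310} + 177 = 5 i \sqrt{310} + 177 = 177 + 5 i \sqrt{310}$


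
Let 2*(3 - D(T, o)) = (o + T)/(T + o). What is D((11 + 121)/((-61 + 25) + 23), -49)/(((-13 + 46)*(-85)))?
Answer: -1/1122 ≈ -0.00089127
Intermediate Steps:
D(T, o) = 5/2 (D(T, o) = 3 - (o + T)/(2*(T + o)) = 3 - (T + o)/(2*(T + o)) = 3 - 1/2*1 = 3 - 1/2 = 5/2)
D((11 + 121)/((-61 + 25) + 23), -49)/(((-13 + 46)*(-85))) = 5/(2*(((-13 + 46)*(-85)))) = 5/(2*((33*(-85)))) = (5/2)/(-2805) = (5/2)*(-1/2805) = -1/1122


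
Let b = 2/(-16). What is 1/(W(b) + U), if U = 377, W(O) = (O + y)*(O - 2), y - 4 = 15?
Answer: 64/21561 ≈ 0.0029683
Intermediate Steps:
y = 19 (y = 4 + 15 = 19)
b = -⅛ (b = 2*(-1/16) = -⅛ ≈ -0.12500)
W(O) = (-2 + O)*(19 + O) (W(O) = (O + 19)*(O - 2) = (19 + O)*(-2 + O) = (-2 + O)*(19 + O))
1/(W(b) + U) = 1/((-38 + (-⅛)² + 17*(-⅛)) + 377) = 1/((-38 + 1/64 - 17/8) + 377) = 1/(-2567/64 + 377) = 1/(21561/64) = 64/21561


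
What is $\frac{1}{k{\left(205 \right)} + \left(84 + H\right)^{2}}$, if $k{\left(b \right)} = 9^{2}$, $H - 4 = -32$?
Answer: $\frac{1}{3217} \approx 0.00031085$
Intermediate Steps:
$H = -28$ ($H = 4 - 32 = -28$)
$k{\left(b \right)} = 81$
$\frac{1}{k{\left(205 \right)} + \left(84 + H\right)^{2}} = \frac{1}{81 + \left(84 - 28\right)^{2}} = \frac{1}{81 + 56^{2}} = \frac{1}{81 + 3136} = \frac{1}{3217}$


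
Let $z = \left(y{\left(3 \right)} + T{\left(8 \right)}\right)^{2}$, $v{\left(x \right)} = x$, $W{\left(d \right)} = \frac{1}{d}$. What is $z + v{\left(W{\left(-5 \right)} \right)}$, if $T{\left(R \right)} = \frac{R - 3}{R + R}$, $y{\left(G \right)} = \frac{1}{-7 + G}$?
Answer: $- \frac{251}{1280} \approx -0.19609$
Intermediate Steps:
$T{\left(R \right)} = \frac{-3 + R}{2 R}$
$z = \frac{1}{256}$ ($z = \left(\frac{1}{-7 + 3} + \frac{-3 + 8}{2 \cdot 8}\right)^{2} = \left(\frac{1}{-4} + \frac{1}{2} \cdot \frac{1}{8} \cdot 5\right)^{2} = \left(- \frac{1}{4} + \frac{5}{16}\right)^{2} = \left(\frac{1}{16}\right)^{2} = \frac{1}{256} \approx 0.0039063$)
$z + v{\left(W{\left(-5 \right)} \right)} = \frac{1}{256} + \frac{1}{-5} = \frac{1}{256} - \frac{1}{5} = - \frac{251}{1280}$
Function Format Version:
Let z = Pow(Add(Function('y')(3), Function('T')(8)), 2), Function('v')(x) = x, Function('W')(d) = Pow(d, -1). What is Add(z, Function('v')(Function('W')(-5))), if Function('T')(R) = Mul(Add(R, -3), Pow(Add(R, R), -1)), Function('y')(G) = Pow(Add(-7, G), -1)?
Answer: Rational(-251, 1280) ≈ -0.19609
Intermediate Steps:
Function('T')(R) = Mul(Rational(1, 2), Pow(R, -1), Add(-3, R)) (Function('T')(R) = Mul(Add(-3, R), Pow(Mul(2, R), -1)) = Mul(Add(-3, R), Mul(Rational(1, 2), Pow(R, -1))) = Mul(Rational(1, 2), Pow(R, -1), Add(-3, R)))
z = Rational(1, 256) (z = Pow(Add(Pow(Add(-7, 3), -1), Mul(Rational(1, 2), Pow(8, -1), Add(-3, 8))), 2) = Pow(Add(Pow(-4, -1), Mul(Rational(1, 2), Rational(1, 8), 5)), 2) = Pow(Add(Rational(-1, 4), Rational(5, 16)), 2) = Pow(Rational(1, 16), 2) = Rational(1, 256) ≈ 0.0039063)
Add(z, Function('v')(Function('W')(-5))) = Add(Rational(1, 256), Pow(-5, -1)) = Add(Rational(1, 256), Rational(-1, 5)) = Rational(-251, 1280)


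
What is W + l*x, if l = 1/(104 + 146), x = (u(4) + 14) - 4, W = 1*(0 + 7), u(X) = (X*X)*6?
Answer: 928/125 ≈ 7.4240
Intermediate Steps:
u(X) = 6*X**2 (u(X) = X**2*6 = 6*X**2)
W = 7 (W = 1*7 = 7)
x = 106 (x = (6*4**2 + 14) - 4 = (6*16 + 14) - 4 = (96 + 14) - 4 = 110 - 4 = 106)
l = 1/250 ≈ 0.0040000
W + l*x = 7 + (1/250)*106 = 7 + 53/125 = 928/125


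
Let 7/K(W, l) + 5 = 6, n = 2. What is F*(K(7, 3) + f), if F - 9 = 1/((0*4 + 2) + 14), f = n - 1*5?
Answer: 145/4 ≈ 36.250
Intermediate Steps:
K(W, l) = 7 (K(W, l) = 7/(-5 + 6) = 7/1 = 7*1 = 7)
f = -3 (f = 2 - 1*5 = 2 - 5 = -3)
F = 145/16 (F = 9 + 1/((0*4 + 2) + 14) = 9 + 1/((0 + 2) + 14) = 9 + 1/(2 + 14) = 9 + 1/16 = 145/16 ≈ 9.0625)
F*(K(7, 3) + f) = 145*(7 - 3)/16 = (145/16)*4 = 145/4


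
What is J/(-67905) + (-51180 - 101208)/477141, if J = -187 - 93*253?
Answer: 322656272/10800086535 ≈ 0.029875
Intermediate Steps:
J = -23716 (J = -187 - 23529 = -23716)
J/(-67905) + (-51180 - 101208)/477141 = -23716/(-67905) + (-51180 - 101208)/477141 = -23716*(-1/67905) - 152388*1/477141 = 23716/67905 - 50796/159047 = 322656272/10800086535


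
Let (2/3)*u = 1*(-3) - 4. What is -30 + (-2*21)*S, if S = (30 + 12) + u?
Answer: -1353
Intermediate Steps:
u = -21/2 (u = 3*(1*(-3) - 4)/2 = 3*(-3 - 4)/2 = (3/2)*(-7) = -21/2 ≈ -10.500)
S = 63/2 (S = (30 + 12) - 21/2 = 42 - 21/2 = 63/2 ≈ 31.500)
-30 + (-2*21)*S = -30 - 2*21*(63/2) = -30 - 42*63/2 = -30 - 1323 = -1353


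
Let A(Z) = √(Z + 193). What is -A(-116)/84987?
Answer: -√77/84987 ≈ -0.00010325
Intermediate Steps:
A(Z) = √(193 + Z)
-A(-116)/84987 = -√(193 - 116)/84987 = -√77/84987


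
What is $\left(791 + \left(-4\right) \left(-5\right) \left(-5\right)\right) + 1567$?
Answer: $2258$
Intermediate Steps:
$\left(791 + \left(-4\right) \left(-5\right) \left(-5\right)\right) + 1567 = \left(791 + 20 \left(-5\right)\right) + 1567 = \left(791 - 100\right) + 1567 = 691 + 1567 = 2258$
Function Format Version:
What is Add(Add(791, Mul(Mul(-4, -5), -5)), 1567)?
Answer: 2258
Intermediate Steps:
Add(Add(791, Mul(Mul(-4, -5), -5)), 1567) = Add(Add(791, Mul(20, -5)), 1567) = Add(Add(791, -100), 1567) = Add(691, 1567) = 2258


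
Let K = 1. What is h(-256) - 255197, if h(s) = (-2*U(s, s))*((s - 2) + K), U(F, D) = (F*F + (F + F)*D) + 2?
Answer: 100802343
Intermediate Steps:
U(F, D) = 2 + F² + 2*D*F (U(F, D) = (F² + (2*F)*D) + 2 = (F² + 2*D*F) + 2 = 2 + F² + 2*D*F)
h(s) = (-1 + s)*(-4 - 6*s²) (h(s) = (-2*(2 + s² + 2*s*s))*((s - 2) + 1) = (-2*(2 + s² + 2*s²))*((-2 + s) + 1) = (-2*(2 + 3*s²))*(-1 + s) = (-4 - 6*s²)*(-1 + s) = (-1 + s)*(-4 - 6*s²))
h(-256) - 255197 = -2*(-1 - 256)*(2 + 3*(-256)²) - 255197 = -2*(-257)*(2 + 3*65536) - 255197 = -2*(-257)*(2 + 196608) - 255197 = -2*(-257)*196610 - 255197 = 101057540 - 255197 = 100802343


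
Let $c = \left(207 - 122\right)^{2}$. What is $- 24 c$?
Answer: $-173400$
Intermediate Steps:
$c = 7225$ ($c = 85^{2} = 7225$)
$- 24 c = \left(-24\right) 7225 = -173400$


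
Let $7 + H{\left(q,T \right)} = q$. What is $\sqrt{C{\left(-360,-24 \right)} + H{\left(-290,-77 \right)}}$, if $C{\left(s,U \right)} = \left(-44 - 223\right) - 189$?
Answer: $i \sqrt{753} \approx 27.441 i$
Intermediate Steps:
$C{\left(s,U \right)} = -456$ ($C{\left(s,U \right)} = -267 - 189 = -456$)
$H{\left(q,T \right)} = -7 + q$
$\sqrt{C{\left(-360,-24 \right)} + H{\left(-290,-77 \right)}} = \sqrt{-456 - 297} = \sqrt{-753} = i \sqrt{753}$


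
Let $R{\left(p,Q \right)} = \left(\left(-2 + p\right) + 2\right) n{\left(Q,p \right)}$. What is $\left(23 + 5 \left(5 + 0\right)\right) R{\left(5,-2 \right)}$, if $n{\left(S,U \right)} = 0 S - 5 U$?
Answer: $-6000$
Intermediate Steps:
$n{\left(S,U \right)} = - 5 U$ ($n{\left(S,U \right)} = 0 - 5 U = - 5 U$)
$R{\left(p,Q \right)} = - 5 p^{2}$ ($R{\left(p,Q \right)} = \left(\left(-2 + p\right) + 2\right) \left(- 5 p\right) = p \left(- 5 p\right) = - 5 p^{2}$)
$\left(23 + 5 \left(5 + 0\right)\right) R{\left(5,-2 \right)} = \left(23 + 5 \left(5 + 0\right)\right) \left(- 5 \cdot 5^{2}\right) = \left(23 + 5 \cdot 5\right) \left(\left(-5\right) 25\right) = \left(23 + 25\right) \left(-125\right) = 48 \left(-125\right) = -6000$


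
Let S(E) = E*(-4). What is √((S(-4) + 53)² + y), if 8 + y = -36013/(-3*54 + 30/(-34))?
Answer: √38138206782/2769 ≈ 70.527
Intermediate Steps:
y = 590069/2769 (y = -8 - 36013/(-3*54 + 30/(-34)) = -8 - 36013/(-162 + 30*(-1/34)) = -8 - 36013/(-162 - 15/17) = -8 - 36013/(-2769/17) = -8 - 36013*(-17/2769) = -8 + 612221/2769 = 590069/2769 ≈ 213.10)
S(E) = -4*E
√((S(-4) + 53)² + y) = √((-4*(-4) + 53)² + 590069/2769) = √((16 + 53)² + 590069/2769) = √(69² + 590069/2769) = √(4761 + 590069/2769) = √(13773278/2769) = √38138206782/2769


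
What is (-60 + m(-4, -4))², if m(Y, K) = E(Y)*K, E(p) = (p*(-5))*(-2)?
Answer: 10000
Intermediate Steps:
E(p) = 10*p (E(p) = -5*p*(-2) = 10*p)
m(Y, K) = 10*K*Y (m(Y, K) = (10*Y)*K = 10*K*Y)
(-60 + m(-4, -4))² = (-60 + 10*(-4)*(-4))² = (-60 + 160)² = 100² = 10000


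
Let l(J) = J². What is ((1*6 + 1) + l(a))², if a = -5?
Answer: 1024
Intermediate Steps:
((1*6 + 1) + l(a))² = ((1*6 + 1) + (-5)²)² = ((6 + 1) + 25)² = (7 + 25)² = 32² = 1024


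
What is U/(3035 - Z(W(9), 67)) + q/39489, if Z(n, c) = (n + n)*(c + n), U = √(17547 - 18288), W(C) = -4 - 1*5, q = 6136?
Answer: 6136/39489 + I*√741/4079 ≈ 0.15539 + 0.0066735*I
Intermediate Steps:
W(C) = -9 (W(C) = -4 - 5 = -9)
U = I*√741 (U = √(-741) = I*√741 ≈ 27.221*I)
Z(n, c) = 2*n*(c + n) (Z(n, c) = (2*n)*(c + n) = 2*n*(c + n))
U/(3035 - Z(W(9), 67)) + q/39489 = (I*√741)/(3035 - 2*(-9)*(67 - 9)) + 6136/39489 = (I*√741)/(3035 - 2*(-9)*58) + 6136*(1/39489) = (I*√741)/(3035 - 1*(-1044)) + 6136/39489 = (I*√741)/(3035 + 1044) + 6136/39489 = (I*√741)/4079 + 6136/39489 = (I*√741)*(1/4079) + 6136/39489 = I*√741/4079 + 6136/39489 = 6136/39489 + I*√741/4079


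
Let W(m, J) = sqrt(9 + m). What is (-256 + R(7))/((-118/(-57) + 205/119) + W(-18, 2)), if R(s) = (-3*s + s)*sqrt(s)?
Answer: -6783*(128 + 7*sqrt(7))*(25727 - 20349*I)/537980165 ≈ -47.527 + 37.592*I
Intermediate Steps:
R(s) = -2*s**(3/2) (R(s) = (-2*s)*sqrt(s) = -2*s**(3/2))
(-256 + R(7))/((-118/(-57) + 205/119) + W(-18, 2)) = (-256 - 14*sqrt(7))/((-118/(-57) + 205/119) + sqrt(9 - 18)) = (-256 - 14*sqrt(7))/((-118*(-1/57) + 205*(1/119)) + sqrt(-9)) = (-256 - 14*sqrt(7))/((118/57 + 205/119) + 3*I) = (-256 - 14*sqrt(7))/(25727/6783 + 3*I) = (-256 - 14*sqrt(7))*(46009089*(25727/6783 - 3*I)/1075960330) = 46009089*(-256 - 14*sqrt(7))*(25727/6783 - 3*I)/1075960330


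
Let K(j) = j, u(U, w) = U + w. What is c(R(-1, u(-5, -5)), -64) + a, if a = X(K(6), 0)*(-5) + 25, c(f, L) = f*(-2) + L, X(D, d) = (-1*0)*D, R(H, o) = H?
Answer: -37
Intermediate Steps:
X(D, d) = 0 (X(D, d) = 0*D = 0)
c(f, L) = L - 2*f (c(f, L) = -2*f + L = L - 2*f)
a = 25 (a = 0*(-5) + 25 = 0 + 25 = 25)
c(R(-1, u(-5, -5)), -64) + a = (-64 - 2*(-1)) + 25 = (-64 + 2) + 25 = -62 + 25 = -37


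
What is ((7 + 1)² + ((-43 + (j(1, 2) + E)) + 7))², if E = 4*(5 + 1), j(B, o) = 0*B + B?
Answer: 2809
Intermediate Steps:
j(B, o) = B (j(B, o) = 0 + B = B)
E = 24 (E = 4*6 = 24)
((7 + 1)² + ((-43 + (j(1, 2) + E)) + 7))² = ((7 + 1)² + ((-43 + (1 + 24)) + 7))² = (8² + ((-43 + 25) + 7))² = (64 + (-18 + 7))² = (64 - 11)² = 53² = 2809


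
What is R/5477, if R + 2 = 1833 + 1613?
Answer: 3444/5477 ≈ 0.62881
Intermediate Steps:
R = 3444 (R = -2 + (1833 + 1613) = -2 + 3446 = 3444)
R/5477 = 3444/5477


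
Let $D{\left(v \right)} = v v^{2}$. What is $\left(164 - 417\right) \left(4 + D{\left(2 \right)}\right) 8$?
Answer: $-24288$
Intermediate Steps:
$D{\left(v \right)} = v^{3}$
$\left(164 - 417\right) \left(4 + D{\left(2 \right)}\right) 8 = \left(164 - 417\right) \left(4 + 2^{3}\right) 8 = - 253 \left(4 + 8\right) 8 = - 253 \cdot 12 \cdot 8 = \left(-253\right) 96 = -24288$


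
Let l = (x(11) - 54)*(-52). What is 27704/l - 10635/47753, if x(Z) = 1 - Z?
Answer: 160944479/19865248 ≈ 8.1018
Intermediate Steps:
l = 3328 (l = ((1 - 1*11) - 54)*(-52) = ((1 - 11) - 54)*(-52) = (-10 - 54)*(-52) = -64*(-52) = 3328)
27704/l - 10635/47753 = 27704/3328 - 10635/47753 = 27704*(1/3328) - 10635*1/47753 = 3463/416 - 10635/47753 = 160944479/19865248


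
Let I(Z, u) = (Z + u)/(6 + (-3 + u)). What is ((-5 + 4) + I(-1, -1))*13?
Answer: -26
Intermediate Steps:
I(Z, u) = (Z + u)/(3 + u)
((-5 + 4) + I(-1, -1))*13 = ((-5 + 4) + (-1 - 1)/(3 - 1))*13 = (-1 - 2/2)*13 = (-1 + (½)*(-2))*13 = (-1 - 1)*13 = -2*13 = -26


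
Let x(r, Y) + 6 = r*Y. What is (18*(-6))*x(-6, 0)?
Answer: 648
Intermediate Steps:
x(r, Y) = -6 + Y*r (x(r, Y) = -6 + r*Y = -6 + Y*r)
(18*(-6))*x(-6, 0) = (18*(-6))*(-6 + 0*(-6)) = -108*(-6 + 0) = -108*(-6) = 648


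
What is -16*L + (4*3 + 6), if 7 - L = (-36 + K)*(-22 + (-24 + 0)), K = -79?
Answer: 84546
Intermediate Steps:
L = -5283 (L = 7 - (-36 - 79)*(-22 + (-24 + 0)) = 7 - (-115)*(-22 - 24) = 7 - (-115)*(-46) = 7 - 1*5290 = 7 - 5290 = -5283)
-16*L + (4*3 + 6) = -16*(-5283) + (4*3 + 6) = 84528 + (12 + 6) = 84528 + 18 = 84546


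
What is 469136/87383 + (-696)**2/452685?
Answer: 84900184496/13185657785 ≈ 6.4388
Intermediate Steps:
469136/87383 + (-696)**2/452685 = 469136*(1/87383) + 484416*(1/452685) = 469136/87383 + 161472/150895 = 84900184496/13185657785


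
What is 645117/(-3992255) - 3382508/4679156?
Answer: -4130609389198/4670095984195 ≈ -0.88448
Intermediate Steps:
645117/(-3992255) - 3382508/4679156 = 645117*(-1/3992255) - 3382508*1/4679156 = -645117/3992255 - 845627/1169789 = -4130609389198/4670095984195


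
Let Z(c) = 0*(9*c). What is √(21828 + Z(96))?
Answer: 2*√5457 ≈ 147.74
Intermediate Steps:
Z(c) = 0
√(21828 + Z(96)) = √(21828 + 0) = √21828 = 2*√5457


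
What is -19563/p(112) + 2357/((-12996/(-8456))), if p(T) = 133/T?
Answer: -48541670/3249 ≈ -14941.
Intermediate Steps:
-19563/p(112) + 2357/((-12996/(-8456))) = -19563/(133/112) + 2357/((-12996/(-8456))) = -19563/(133*(1/112)) + 2357/((-12996*(-1/8456))) = -19563/19/16 + 2357/(3249/2114) = -19563*16/19 + 2357*(2114/3249) = -313008/19 + 4982698/3249 = -48541670/3249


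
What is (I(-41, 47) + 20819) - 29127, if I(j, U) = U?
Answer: -8261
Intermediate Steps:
(I(-41, 47) + 20819) - 29127 = (47 + 20819) - 29127 = 20866 - 29127 = -8261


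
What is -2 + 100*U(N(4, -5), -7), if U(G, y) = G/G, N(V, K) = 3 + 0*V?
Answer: 98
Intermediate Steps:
N(V, K) = 3 (N(V, K) = 3 + 0 = 3)
U(G, y) = 1
-2 + 100*U(N(4, -5), -7) = -2 + 100*1 = -2 + 100 = 98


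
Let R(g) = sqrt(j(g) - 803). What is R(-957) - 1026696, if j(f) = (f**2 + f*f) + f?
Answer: -1026696 + sqrt(1829938) ≈ -1.0253e+6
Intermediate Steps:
j(f) = f + 2*f**2 (j(f) = (f**2 + f**2) + f = 2*f**2 + f = f + 2*f**2)
R(g) = sqrt(-803 + g*(1 + 2*g)) (R(g) = sqrt(g*(1 + 2*g) - 803) = sqrt(-803 + g*(1 + 2*g)))
R(-957) - 1026696 = sqrt(-803 - 957*(1 + 2*(-957))) - 1026696 = sqrt(-803 - 957*(1 - 1914)) - 1026696 = sqrt(-803 - 957*(-1913)) - 1026696 = sqrt(-803 + 1830741) - 1026696 = sqrt(1829938) - 1026696 = -1026696 + sqrt(1829938)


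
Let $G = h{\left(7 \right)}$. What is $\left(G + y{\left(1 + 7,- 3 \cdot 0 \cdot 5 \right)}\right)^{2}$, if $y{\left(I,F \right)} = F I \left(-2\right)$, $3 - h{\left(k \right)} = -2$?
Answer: $25$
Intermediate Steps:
$h{\left(k \right)} = 5$ ($h{\left(k \right)} = 3 - -2 = 3 + 2 = 5$)
$y{\left(I,F \right)} = - 2 F I$
$G = 5$
$\left(G + y{\left(1 + 7,- 3 \cdot 0 \cdot 5 \right)}\right)^{2} = \left(5 - 2 \left(- 3 \cdot 0 \cdot 5\right) \left(1 + 7\right)\right)^{2} = \left(5 - 2 \left(- 0 \cdot 5\right) 8\right)^{2} = \left(5 - 2 \left(\left(-1\right) 0\right) 8\right)^{2} = \left(5 - 0 \cdot 8\right)^{2} = \left(5 + 0\right)^{2} = 5^{2} = 25$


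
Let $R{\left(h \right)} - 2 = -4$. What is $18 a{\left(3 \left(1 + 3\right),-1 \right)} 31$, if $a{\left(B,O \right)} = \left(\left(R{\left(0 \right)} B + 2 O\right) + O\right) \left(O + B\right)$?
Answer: $-165726$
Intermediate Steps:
$R{\left(h \right)} = -2$ ($R{\left(h \right)} = 2 - 4 = -2$)
$a{\left(B,O \right)} = \left(B + O\right) \left(- 2 B + 3 O\right)$ ($a{\left(B,O \right)} = \left(\left(- 2 B + 2 O\right) + O\right) \left(O + B\right) = \left(- 2 B + 3 O\right) \left(B + O\right) = \left(B + O\right) \left(- 2 B + 3 O\right)$)
$18 a{\left(3 \left(1 + 3\right),-1 \right)} 31 = 18 \left(- 2 \left(3 \left(1 + 3\right)\right)^{2} + 3 \left(-1\right)^{2} + 3 \left(1 + 3\right) \left(-1\right)\right) 31 = 18 \left(- 2 \left(3 \cdot 4\right)^{2} + 3 \cdot 1 + 3 \cdot 4 \left(-1\right)\right) 31 = 18 \left(- 2 \cdot 12^{2} + 3 + 12 \left(-1\right)\right) 31 = 18 \left(\left(-2\right) 144 + 3 - 12\right) 31 = 18 \left(-288 + 3 - 12\right) 31 = 18 \left(-297\right) 31 = \left(-5346\right) 31 = -165726$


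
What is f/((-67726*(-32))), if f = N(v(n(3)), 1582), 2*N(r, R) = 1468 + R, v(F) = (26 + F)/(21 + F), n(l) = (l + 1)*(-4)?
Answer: 1525/2167232 ≈ 0.00070366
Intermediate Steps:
n(l) = -4 - 4*l (n(l) = (1 + l)*(-4) = -4 - 4*l)
v(F) = (26 + F)/(21 + F)
N(r, R) = 734 + R/2 (N(r, R) = (1468 + R)/2 = 734 + R/2)
f = 1525 (f = 734 + (½)*1582 = 734 + 791 = 1525)
f/((-67726*(-32))) = 1525/((-67726*(-32))) = 1525/2167232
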